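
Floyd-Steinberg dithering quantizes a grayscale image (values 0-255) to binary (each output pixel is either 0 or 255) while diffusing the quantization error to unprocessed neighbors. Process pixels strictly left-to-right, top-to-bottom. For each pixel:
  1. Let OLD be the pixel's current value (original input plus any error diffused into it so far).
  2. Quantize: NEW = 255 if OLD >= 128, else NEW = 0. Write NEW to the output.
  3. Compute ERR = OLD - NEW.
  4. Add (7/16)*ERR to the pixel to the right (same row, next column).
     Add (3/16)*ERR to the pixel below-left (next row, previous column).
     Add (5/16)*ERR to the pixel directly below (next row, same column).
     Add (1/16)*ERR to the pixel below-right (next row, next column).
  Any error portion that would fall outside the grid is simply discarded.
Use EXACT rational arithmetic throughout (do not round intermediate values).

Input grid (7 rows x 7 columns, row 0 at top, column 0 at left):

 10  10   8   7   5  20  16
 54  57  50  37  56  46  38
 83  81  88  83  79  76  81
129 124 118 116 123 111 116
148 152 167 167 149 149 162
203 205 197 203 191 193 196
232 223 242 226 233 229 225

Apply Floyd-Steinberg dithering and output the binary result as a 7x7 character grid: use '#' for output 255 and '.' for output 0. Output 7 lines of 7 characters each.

Answer: .......
.......
.#.#.#.
#.#.#.#
#.##.#.
#######
###.###

Derivation:
(0,0): OLD=10 → NEW=0, ERR=10
(0,1): OLD=115/8 → NEW=0, ERR=115/8
(0,2): OLD=1829/128 → NEW=0, ERR=1829/128
(0,3): OLD=27139/2048 → NEW=0, ERR=27139/2048
(0,4): OLD=353813/32768 → NEW=0, ERR=353813/32768
(0,5): OLD=12962451/524288 → NEW=0, ERR=12962451/524288
(0,6): OLD=224954885/8388608 → NEW=0, ERR=224954885/8388608
(1,0): OLD=7657/128 → NEW=0, ERR=7657/128
(1,1): OLD=93151/1024 → NEW=0, ERR=93151/1024
(1,2): OLD=3199691/32768 → NEW=0, ERR=3199691/32768
(1,3): OLD=11374319/131072 → NEW=0, ERR=11374319/131072
(1,4): OLD=862382957/8388608 → NEW=0, ERR=862382957/8388608
(1,5): OLD=7006566525/67108864 → NEW=0, ERR=7006566525/67108864
(1,6): OLD=100505544115/1073741824 → NEW=0, ERR=100505544115/1073741824
(2,0): OLD=1945605/16384 → NEW=0, ERR=1945605/16384
(2,1): OLD=96169223/524288 → NEW=255, ERR=-37524217/524288
(2,2): OLD=915688405/8388608 → NEW=0, ERR=915688405/8388608
(2,3): OLD=12297971053/67108864 → NEW=255, ERR=-4814789267/67108864
(2,4): OLD=56230374205/536870912 → NEW=0, ERR=56230374205/536870912
(2,5): OLD=3065322269695/17179869184 → NEW=255, ERR=-1315544372225/17179869184
(2,6): OLD=22890424416489/274877906944 → NEW=0, ERR=22890424416489/274877906944
(3,0): OLD=1280854581/8388608 → NEW=255, ERR=-858240459/8388608
(3,1): OLD=5688296337/67108864 → NEW=0, ERR=5688296337/67108864
(3,2): OLD=91949839107/536870912 → NEW=255, ERR=-44952243453/536870912
(3,3): OLD=179117579589/2147483648 → NEW=0, ERR=179117579589/2147483648
(3,4): OLD=47658207714869/274877906944 → NEW=255, ERR=-22435658555851/274877906944
(3,5): OLD=161675613953007/2199023255552 → NEW=0, ERR=161675613953007/2199023255552
(3,6): OLD=5960343756990321/35184372088832 → NEW=255, ERR=-3011671125661839/35184372088832
(4,0): OLD=141649060603/1073741824 → NEW=255, ERR=-132155104517/1073741824
(4,1): OLD=1761749851839/17179869184 → NEW=0, ERR=1761749851839/17179869184
(4,2): OLD=56799526242449/274877906944 → NEW=255, ERR=-13294340028271/274877906944
(4,3): OLD=332863056888971/2199023255552 → NEW=255, ERR=-227887873276789/2199023255552
(4,4): OLD=1709136614711281/17592186044416 → NEW=0, ERR=1709136614711281/17592186044416
(4,5): OLD=108834727109839537/562949953421312 → NEW=255, ERR=-34717511012595023/562949953421312
(4,6): OLD=1016598969298898215/9007199254740992 → NEW=0, ERR=1016598969298898215/9007199254740992
(5,0): OLD=50513056303789/274877906944 → NEW=255, ERR=-19580809966931/274877906944
(5,1): OLD=415879563156879/2199023255552 → NEW=255, ERR=-144871367008881/2199023255552
(5,2): OLD=2463644246255961/17592186044416 → NEW=255, ERR=-2022363195070119/17592186044416
(5,3): OLD=19071967529012637/140737488355328 → NEW=255, ERR=-16816092001596003/140737488355328
(5,4): OLD=1360494511368003295/9007199254740992 → NEW=255, ERR=-936341298590949665/9007199254740992
(5,5): OLD=11203658091062402159/72057594037927936 → NEW=255, ERR=-7171028388609221521/72057594037927936
(5,6): OLD=211995533545021222305/1152921504606846976 → NEW=255, ERR=-81999450129724756575/1152921504606846976
(6,0): OLD=6944927824905141/35184372088832 → NEW=255, ERR=-2027087057747019/35184372088832
(6,1): OLD=85117998001825081/562949953421312 → NEW=255, ERR=-58434240120609479/562949953421312
(6,2): OLD=1208244253618409099/9007199254740992 → NEW=255, ERR=-1088591556340543861/9007199254740992
(6,3): OLD=7862134159300074581/72057594037927936 → NEW=0, ERR=7862134159300074581/72057594037927936
(6,4): OLD=32011134184276632847/144115188075855872 → NEW=255, ERR=-4738238775066614513/144115188075855872
(6,5): OLD=3019430713778203358811/18446744073709551616 → NEW=255, ERR=-1684489025017732303269/18446744073709551616
(6,6): OLD=46221116212368318459341/295147905179352825856 → NEW=255, ERR=-29041599608366652133939/295147905179352825856
Row 0: .......
Row 1: .......
Row 2: .#.#.#.
Row 3: #.#.#.#
Row 4: #.##.#.
Row 5: #######
Row 6: ###.###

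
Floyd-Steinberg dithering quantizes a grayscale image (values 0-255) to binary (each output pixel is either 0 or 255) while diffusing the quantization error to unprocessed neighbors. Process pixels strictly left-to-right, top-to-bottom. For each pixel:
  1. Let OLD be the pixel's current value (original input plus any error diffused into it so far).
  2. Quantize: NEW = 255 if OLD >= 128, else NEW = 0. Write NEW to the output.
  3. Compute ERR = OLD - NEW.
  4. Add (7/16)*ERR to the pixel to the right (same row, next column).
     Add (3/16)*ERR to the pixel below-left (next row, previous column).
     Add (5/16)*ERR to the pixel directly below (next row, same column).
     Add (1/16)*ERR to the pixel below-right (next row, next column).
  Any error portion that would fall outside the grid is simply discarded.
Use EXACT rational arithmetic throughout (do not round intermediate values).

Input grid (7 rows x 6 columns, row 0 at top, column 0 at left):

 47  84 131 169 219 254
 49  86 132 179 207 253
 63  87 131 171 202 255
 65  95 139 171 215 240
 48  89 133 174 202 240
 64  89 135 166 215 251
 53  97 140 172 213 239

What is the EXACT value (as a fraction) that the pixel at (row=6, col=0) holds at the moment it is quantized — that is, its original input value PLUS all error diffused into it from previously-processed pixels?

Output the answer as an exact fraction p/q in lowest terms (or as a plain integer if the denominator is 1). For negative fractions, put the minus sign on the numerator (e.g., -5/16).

Answer: 19172094381684021/281474976710656

Derivation:
(0,0): OLD=47 → NEW=0, ERR=47
(0,1): OLD=1673/16 → NEW=0, ERR=1673/16
(0,2): OLD=45247/256 → NEW=255, ERR=-20033/256
(0,3): OLD=551993/4096 → NEW=255, ERR=-492487/4096
(0,4): OLD=10904975/65536 → NEW=255, ERR=-5806705/65536
(0,5): OLD=225691369/1048576 → NEW=255, ERR=-41695511/1048576
(1,0): OLD=21323/256 → NEW=0, ERR=21323/256
(1,1): OLD=293645/2048 → NEW=255, ERR=-228595/2048
(1,2): OLD=2798609/65536 → NEW=0, ERR=2798609/65536
(1,3): OLD=36334461/262144 → NEW=255, ERR=-30512259/262144
(1,4): OLD=1902840855/16777216 → NEW=0, ERR=1902840855/16777216
(1,5): OLD=76411898993/268435456 → NEW=255, ERR=7960857713/268435456
(2,0): OLD=2231519/32768 → NEW=0, ERR=2231519/32768
(2,1): OLD=99746693/1048576 → NEW=0, ERR=99746693/1048576
(2,2): OLD=2636743119/16777216 → NEW=255, ERR=-1641446961/16777216
(2,3): OLD=15536688919/134217728 → NEW=0, ERR=15536688919/134217728
(2,4): OLD=1229962326981/4294967296 → NEW=255, ERR=134745666501/4294967296
(2,5): OLD=19590682109107/68719476736 → NEW=255, ERR=2067215541427/68719476736
(3,0): OLD=1746802159/16777216 → NEW=0, ERR=1746802159/16777216
(3,1): OLD=20963457859/134217728 → NEW=255, ERR=-13262062781/134217728
(3,2): OLD=99692776313/1073741824 → NEW=0, ERR=99692776313/1073741824
(3,3): OLD=17012325063147/68719476736 → NEW=255, ERR=-511141504533/68719476736
(3,4): OLD=128876547055499/549755813888 → NEW=255, ERR=-11311185485941/549755813888
(3,5): OLD=2131820093897541/8796093022208 → NEW=255, ERR=-111183626765499/8796093022208
(4,0): OLD=133165113121/2147483648 → NEW=0, ERR=133165113121/2147483648
(4,1): OLD=3750954818349/34359738368 → NEW=0, ERR=3750954818349/34359738368
(4,2): OLD=222326501713783/1099511627776 → NEW=255, ERR=-58048963369097/1099511627776
(4,3): OLD=2648024597810931/17592186044416 → NEW=255, ERR=-1837982843515149/17592186044416
(4,4): OLD=41384321727442467/281474976710656 → NEW=255, ERR=-30391797333774813/281474976710656
(4,5): OLD=844540621981213717/4503599627370496 → NEW=255, ERR=-303877282998262763/4503599627370496
(5,0): OLD=57090445593559/549755813888 → NEW=0, ERR=57090445593559/549755813888
(5,1): OLD=2859157215009351/17592186044416 → NEW=255, ERR=-1626850226316729/17592186044416
(5,2): OLD=9186896769321469/140737488355328 → NEW=0, ERR=9186896769321469/140737488355328
(5,3): OLD=623139538808977711/4503599627370496 → NEW=255, ERR=-525278366170498769/4503599627370496
(5,4): OLD=1000241863915545423/9007199254740992 → NEW=0, ERR=1000241863915545423/9007199254740992
(5,5): OLD=39163294909785220187/144115188075855872 → NEW=255, ERR=2413921950441972827/144115188075855872
(6,0): OLD=19172094381684021/281474976710656 → NEW=0, ERR=19172094381684021/281474976710656
Target (6,0): original=53, with diffused error = 19172094381684021/281474976710656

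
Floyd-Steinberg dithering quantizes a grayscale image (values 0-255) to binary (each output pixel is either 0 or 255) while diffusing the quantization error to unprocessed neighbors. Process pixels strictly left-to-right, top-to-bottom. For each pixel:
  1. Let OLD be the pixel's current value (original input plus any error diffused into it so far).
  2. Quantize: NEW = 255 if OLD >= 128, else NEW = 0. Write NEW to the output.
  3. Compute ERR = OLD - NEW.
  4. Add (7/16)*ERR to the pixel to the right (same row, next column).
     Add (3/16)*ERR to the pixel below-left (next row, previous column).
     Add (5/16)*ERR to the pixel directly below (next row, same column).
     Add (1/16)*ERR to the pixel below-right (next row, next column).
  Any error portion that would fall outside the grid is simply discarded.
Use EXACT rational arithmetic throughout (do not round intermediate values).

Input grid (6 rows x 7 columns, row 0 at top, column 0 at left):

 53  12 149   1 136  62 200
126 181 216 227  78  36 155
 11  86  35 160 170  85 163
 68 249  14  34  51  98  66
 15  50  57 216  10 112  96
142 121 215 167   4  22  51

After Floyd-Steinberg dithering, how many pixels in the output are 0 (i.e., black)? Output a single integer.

Answer: 26

Derivation:
(0,0): OLD=53 → NEW=0, ERR=53
(0,1): OLD=563/16 → NEW=0, ERR=563/16
(0,2): OLD=42085/256 → NEW=255, ERR=-23195/256
(0,3): OLD=-158269/4096 → NEW=0, ERR=-158269/4096
(0,4): OLD=7805013/65536 → NEW=0, ERR=7805013/65536
(0,5): OLD=119646803/1048576 → NEW=0, ERR=119646803/1048576
(0,6): OLD=4192970821/16777216 → NEW=255, ERR=-85219259/16777216
(1,0): OLD=38185/256 → NEW=255, ERR=-27095/256
(1,1): OLD=270367/2048 → NEW=255, ERR=-251873/2048
(1,2): OLD=8443275/65536 → NEW=255, ERR=-8268405/65536
(1,3): OLD=46240879/262144 → NEW=255, ERR=-20605841/262144
(1,4): OLD=1674483885/16777216 → NEW=0, ERR=1674483885/16777216
(1,5): OLD=16349616701/134217728 → NEW=0, ERR=16349616701/134217728
(1,6): OLD=459213302771/2147483648 → NEW=255, ERR=-88395027469/2147483648
(2,0): OLD=-1478971/32768 → NEW=0, ERR=-1478971/32768
(2,1): OLD=-2569273/1048576 → NEW=0, ERR=-2569273/1048576
(2,2): OLD=-468483819/16777216 → NEW=0, ERR=-468483819/16777216
(2,3): OLD=17991578541/134217728 → NEW=255, ERR=-16233942099/134217728
(2,4): OLD=178456320189/1073741824 → NEW=255, ERR=-95347844931/1073741824
(2,5): OLD=2842826123199/34359738368 → NEW=0, ERR=2842826123199/34359738368
(2,6): OLD=106623880204073/549755813888 → NEW=255, ERR=-33563852337367/549755813888
(3,0): OLD=896507509/16777216 → NEW=0, ERR=896507509/16777216
(3,1): OLD=35373877329/134217728 → NEW=255, ERR=1148356689/134217728
(3,2): OLD=-14833389053/1073741824 → NEW=0, ERR=-14833389053/1073741824
(3,3): OLD=-121275588571/4294967296 → NEW=0, ERR=-121275588571/4294967296
(3,4): OLD=10363047551605/549755813888 → NEW=0, ERR=10363047551605/549755813888
(3,5): OLD=506237442638383/4398046511104 → NEW=0, ERR=506237442638383/4398046511104
(3,6): OLD=7209326864469297/70368744177664 → NEW=0, ERR=7209326864469297/70368744177664
(4,0): OLD=71517625147/2147483648 → NEW=0, ERR=71517625147/2147483648
(4,1): OLD=2336231456383/34359738368 → NEW=0, ERR=2336231456383/34359738368
(4,2): OLD=42699724524497/549755813888 → NEW=0, ERR=42699724524497/549755813888
(4,3): OLD=1072366117621323/4398046511104 → NEW=255, ERR=-49135742710197/4398046511104
(4,4): OLD=1084392635043953/35184372088832 → NEW=0, ERR=1084392635043953/35184372088832
(4,5): OLD=204735732548073201/1125899906842624 → NEW=255, ERR=-82368743696795919/1125899906842624
(4,6): OLD=1859143985505668839/18014398509481984 → NEW=0, ERR=1859143985505668839/18014398509481984
(5,0): OLD=90795429953005/549755813888 → NEW=255, ERR=-49392302588435/549755813888
(5,1): OLD=525943669844943/4398046511104 → NEW=0, ERR=525943669844943/4398046511104
(5,2): OLD=10335252533189337/35184372088832 → NEW=255, ERR=1363237650537177/35184372088832
(5,3): OLD=53787918170705565/281474976710656 → NEW=255, ERR=-17988200890511715/281474976710656
(5,4): OLD=-517794190513565793/18014398509481984 → NEW=0, ERR=-517794190513565793/18014398509481984
(5,5): OLD=1129825215829267375/144115188075855872 → NEW=0, ERR=1129825215829267375/144115188075855872
(5,6): OLD=189329330207740139105/2305843009213693952 → NEW=0, ERR=189329330207740139105/2305843009213693952
Output grid:
  Row 0: ..#...#  (5 black, running=5)
  Row 1: ####..#  (2 black, running=7)
  Row 2: ...##.#  (4 black, running=11)
  Row 3: .#.....  (6 black, running=17)
  Row 4: ...#.#.  (5 black, running=22)
  Row 5: #.##...  (4 black, running=26)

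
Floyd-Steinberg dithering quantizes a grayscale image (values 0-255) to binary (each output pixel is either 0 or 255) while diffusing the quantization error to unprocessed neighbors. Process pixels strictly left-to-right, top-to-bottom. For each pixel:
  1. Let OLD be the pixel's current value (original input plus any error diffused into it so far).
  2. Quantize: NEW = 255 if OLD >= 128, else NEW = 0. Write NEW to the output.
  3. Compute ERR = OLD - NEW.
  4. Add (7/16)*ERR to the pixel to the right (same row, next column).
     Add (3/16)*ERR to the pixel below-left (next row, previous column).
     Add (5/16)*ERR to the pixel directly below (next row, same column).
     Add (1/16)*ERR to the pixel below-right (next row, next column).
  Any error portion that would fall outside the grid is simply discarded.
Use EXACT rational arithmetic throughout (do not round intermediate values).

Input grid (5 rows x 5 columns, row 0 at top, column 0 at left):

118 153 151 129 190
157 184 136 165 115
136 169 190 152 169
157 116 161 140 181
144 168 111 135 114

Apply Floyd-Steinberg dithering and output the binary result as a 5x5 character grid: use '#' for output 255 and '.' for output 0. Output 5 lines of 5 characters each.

(0,0): OLD=118 → NEW=0, ERR=118
(0,1): OLD=1637/8 → NEW=255, ERR=-403/8
(0,2): OLD=16507/128 → NEW=255, ERR=-16133/128
(0,3): OLD=151261/2048 → NEW=0, ERR=151261/2048
(0,4): OLD=7284747/32768 → NEW=255, ERR=-1071093/32768
(1,0): OLD=23607/128 → NEW=255, ERR=-9033/128
(1,1): OLD=124033/1024 → NEW=0, ERR=124033/1024
(1,2): OLD=5252885/32768 → NEW=255, ERR=-3102955/32768
(1,3): OLD=17386097/131072 → NEW=255, ERR=-16037263/131072
(1,4): OLD=117170483/2097152 → NEW=0, ERR=117170483/2097152
(2,0): OLD=2239003/16384 → NEW=255, ERR=-1938917/16384
(2,1): OLD=69683801/524288 → NEW=255, ERR=-64009639/524288
(2,2): OLD=768589387/8388608 → NEW=0, ERR=768589387/8388608
(2,3): OLD=21260985521/134217728 → NEW=255, ERR=-12964535119/134217728
(2,4): OLD=293245387927/2147483648 → NEW=255, ERR=-254362942313/2147483648
(3,0): OLD=814755819/8388608 → NEW=0, ERR=814755819/8388608
(3,1): OLD=8732409359/67108864 → NEW=255, ERR=-8380350961/67108864
(3,2): OLD=234627031893/2147483648 → NEW=0, ERR=234627031893/2147483648
(3,3): OLD=606157480173/4294967296 → NEW=255, ERR=-489059180307/4294967296
(3,4): OLD=6056316480129/68719476736 → NEW=0, ERR=6056316480129/68719476736
(4,0): OLD=162068002533/1073741824 → NEW=255, ERR=-111736162587/1073741824
(4,1): OLD=3779732201189/34359738368 → NEW=0, ERR=3779732201189/34359738368
(4,2): OLD=90223023281931/549755813888 → NEW=255, ERR=-49964709259509/549755813888
(4,3): OLD=730137833472741/8796093022208 → NEW=0, ERR=730137833472741/8796093022208
(4,4): OLD=24029487852830403/140737488355328 → NEW=255, ERR=-11858571677778237/140737488355328
Row 0: .##.#
Row 1: #.##.
Row 2: ##.##
Row 3: .#.#.
Row 4: #.#.#

Answer: .##.#
#.##.
##.##
.#.#.
#.#.#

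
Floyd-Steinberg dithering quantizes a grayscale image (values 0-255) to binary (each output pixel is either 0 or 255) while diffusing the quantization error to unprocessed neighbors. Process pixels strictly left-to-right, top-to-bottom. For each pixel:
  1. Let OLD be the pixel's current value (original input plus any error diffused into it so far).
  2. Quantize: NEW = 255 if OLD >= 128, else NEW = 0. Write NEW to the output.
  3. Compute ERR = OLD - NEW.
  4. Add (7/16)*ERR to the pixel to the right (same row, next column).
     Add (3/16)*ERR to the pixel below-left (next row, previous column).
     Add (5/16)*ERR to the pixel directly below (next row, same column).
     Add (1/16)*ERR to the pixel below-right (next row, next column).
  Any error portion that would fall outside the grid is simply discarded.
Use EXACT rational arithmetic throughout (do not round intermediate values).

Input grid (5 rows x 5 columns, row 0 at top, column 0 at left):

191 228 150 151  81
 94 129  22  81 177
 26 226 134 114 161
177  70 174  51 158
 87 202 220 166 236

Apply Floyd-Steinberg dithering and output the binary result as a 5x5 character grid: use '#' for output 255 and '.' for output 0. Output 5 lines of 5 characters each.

(0,0): OLD=191 → NEW=255, ERR=-64
(0,1): OLD=200 → NEW=255, ERR=-55
(0,2): OLD=2015/16 → NEW=0, ERR=2015/16
(0,3): OLD=52761/256 → NEW=255, ERR=-12519/256
(0,4): OLD=244143/4096 → NEW=0, ERR=244143/4096
(1,0): OLD=1019/16 → NEW=0, ERR=1019/16
(1,1): OLD=20389/128 → NEW=255, ERR=-12251/128
(1,2): OLD=28161/4096 → NEW=0, ERR=28161/4096
(1,3): OLD=1438073/16384 → NEW=0, ERR=1438073/16384
(1,4): OLD=60547643/262144 → NEW=255, ERR=-6299077/262144
(2,0): OLD=57255/2048 → NEW=0, ERR=57255/2048
(2,1): OLD=13997893/65536 → NEW=255, ERR=-2713787/65536
(2,2): OLD=134749919/1048576 → NEW=255, ERR=-132636961/1048576
(2,3): OLD=1375947549/16777216 → NEW=0, ERR=1375947549/16777216
(2,4): OLD=52306623371/268435456 → NEW=255, ERR=-16144417909/268435456
(3,0): OLD=186617391/1048576 → NEW=255, ERR=-80769489/1048576
(3,1): OLD=11659707/8388608 → NEW=0, ERR=11659707/8388608
(3,2): OLD=39693161537/268435456 → NEW=255, ERR=-28757879743/268435456
(3,3): OLD=5678207759/536870912 → NEW=0, ERR=5678207759/536870912
(3,4): OLD=1279543262327/8589934592 → NEW=255, ERR=-910890058633/8589934592
(4,0): OLD=8481141897/134217728 → NEW=0, ERR=8481141897/134217728
(4,1): OLD=881234305057/4294967296 → NEW=255, ERR=-213982355423/4294967296
(4,2): OLD=11462024770719/68719476736 → NEW=255, ERR=-6061441796961/68719476736
(4,3): OLD=114499511976449/1099511627776 → NEW=0, ERR=114499511976449/1099511627776
(4,4): OLD=4381911822282631/17592186044416 → NEW=255, ERR=-104095619043449/17592186044416
Row 0: ##.#.
Row 1: .#..#
Row 2: .##.#
Row 3: #.#.#
Row 4: .##.#

Answer: ##.#.
.#..#
.##.#
#.#.#
.##.#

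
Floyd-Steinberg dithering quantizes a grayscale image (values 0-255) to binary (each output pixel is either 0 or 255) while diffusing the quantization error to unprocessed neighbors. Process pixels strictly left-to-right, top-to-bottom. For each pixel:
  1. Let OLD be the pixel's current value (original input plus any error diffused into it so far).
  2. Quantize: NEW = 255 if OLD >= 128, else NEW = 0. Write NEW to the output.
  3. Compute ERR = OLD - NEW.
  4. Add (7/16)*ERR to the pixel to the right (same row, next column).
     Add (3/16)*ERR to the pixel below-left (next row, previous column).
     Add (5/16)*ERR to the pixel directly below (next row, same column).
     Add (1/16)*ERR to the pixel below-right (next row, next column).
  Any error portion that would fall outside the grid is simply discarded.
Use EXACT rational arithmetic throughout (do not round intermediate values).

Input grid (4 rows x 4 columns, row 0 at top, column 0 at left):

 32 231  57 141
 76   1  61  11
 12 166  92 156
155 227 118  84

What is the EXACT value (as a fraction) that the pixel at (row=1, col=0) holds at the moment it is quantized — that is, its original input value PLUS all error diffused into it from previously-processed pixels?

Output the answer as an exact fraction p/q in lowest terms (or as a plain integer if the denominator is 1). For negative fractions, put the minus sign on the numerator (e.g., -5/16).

Answer: 673/8

Derivation:
(0,0): OLD=32 → NEW=0, ERR=32
(0,1): OLD=245 → NEW=255, ERR=-10
(0,2): OLD=421/8 → NEW=0, ERR=421/8
(0,3): OLD=20995/128 → NEW=255, ERR=-11645/128
(1,0): OLD=673/8 → NEW=0, ERR=673/8
Target (1,0): original=76, with diffused error = 673/8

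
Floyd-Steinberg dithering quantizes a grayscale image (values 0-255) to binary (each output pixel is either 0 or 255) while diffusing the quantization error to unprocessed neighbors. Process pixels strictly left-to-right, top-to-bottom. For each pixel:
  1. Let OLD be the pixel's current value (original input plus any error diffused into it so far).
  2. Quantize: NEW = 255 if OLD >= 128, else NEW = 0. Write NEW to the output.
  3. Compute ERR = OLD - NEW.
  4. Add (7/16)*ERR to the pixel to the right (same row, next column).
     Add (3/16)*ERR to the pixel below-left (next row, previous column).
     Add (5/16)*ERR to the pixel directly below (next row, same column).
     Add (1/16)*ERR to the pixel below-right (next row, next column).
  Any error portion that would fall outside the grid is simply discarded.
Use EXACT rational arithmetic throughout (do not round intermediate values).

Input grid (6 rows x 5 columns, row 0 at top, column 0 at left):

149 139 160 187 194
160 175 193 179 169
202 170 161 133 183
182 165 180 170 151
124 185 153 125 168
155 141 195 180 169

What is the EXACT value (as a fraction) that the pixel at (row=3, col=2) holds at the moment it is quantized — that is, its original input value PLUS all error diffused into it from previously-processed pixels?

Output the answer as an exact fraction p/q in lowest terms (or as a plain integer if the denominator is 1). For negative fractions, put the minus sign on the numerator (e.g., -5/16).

Answer: 318831250573/2147483648

Derivation:
(0,0): OLD=149 → NEW=255, ERR=-106
(0,1): OLD=741/8 → NEW=0, ERR=741/8
(0,2): OLD=25667/128 → NEW=255, ERR=-6973/128
(0,3): OLD=334165/2048 → NEW=255, ERR=-188075/2048
(0,4): OLD=5040467/32768 → NEW=255, ERR=-3315373/32768
(1,0): OLD=18463/128 → NEW=255, ERR=-14177/128
(1,1): OLD=141977/1024 → NEW=255, ERR=-119143/1024
(1,2): OLD=3723853/32768 → NEW=0, ERR=3723853/32768
(1,3): OLD=23284329/131072 → NEW=255, ERR=-10139031/131072
(1,4): OLD=205101211/2097152 → NEW=0, ERR=205101211/2097152
(2,0): OLD=2385059/16384 → NEW=255, ERR=-1792861/16384
(2,1): OLD=52508273/524288 → NEW=0, ERR=52508273/524288
(2,2): OLD=1833362451/8388608 → NEW=255, ERR=-305732589/8388608
(2,3): OLD=15880860681/134217728 → NEW=0, ERR=15880860681/134217728
(2,4): OLD=559405552127/2147483648 → NEW=255, ERR=11797221887/2147483648
(3,0): OLD=1397393715/8388608 → NEW=255, ERR=-741701325/8388608
(3,1): OLD=9659767543/67108864 → NEW=255, ERR=-7452992777/67108864
(3,2): OLD=318831250573/2147483648 → NEW=255, ERR=-228777079667/2147483648
Target (3,2): original=180, with diffused error = 318831250573/2147483648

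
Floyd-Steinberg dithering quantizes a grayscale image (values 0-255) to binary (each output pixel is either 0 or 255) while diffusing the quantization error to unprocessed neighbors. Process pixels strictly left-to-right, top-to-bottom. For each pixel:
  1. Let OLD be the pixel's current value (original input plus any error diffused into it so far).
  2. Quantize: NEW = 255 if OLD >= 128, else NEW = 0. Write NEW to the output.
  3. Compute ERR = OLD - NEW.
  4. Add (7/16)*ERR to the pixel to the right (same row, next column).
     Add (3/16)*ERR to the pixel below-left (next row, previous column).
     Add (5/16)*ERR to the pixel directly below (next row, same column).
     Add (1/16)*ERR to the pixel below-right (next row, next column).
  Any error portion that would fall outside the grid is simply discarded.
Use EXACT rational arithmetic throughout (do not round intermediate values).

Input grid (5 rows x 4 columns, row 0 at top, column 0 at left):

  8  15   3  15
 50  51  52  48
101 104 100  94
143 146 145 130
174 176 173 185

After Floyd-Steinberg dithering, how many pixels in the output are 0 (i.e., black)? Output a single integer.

(0,0): OLD=8 → NEW=0, ERR=8
(0,1): OLD=37/2 → NEW=0, ERR=37/2
(0,2): OLD=355/32 → NEW=0, ERR=355/32
(0,3): OLD=10165/512 → NEW=0, ERR=10165/512
(1,0): OLD=1791/32 → NEW=0, ERR=1791/32
(1,1): OLD=21465/256 → NEW=0, ERR=21465/256
(1,2): OLD=794861/8192 → NEW=0, ERR=794861/8192
(1,3): OLD=12759563/131072 → NEW=0, ERR=12759563/131072
(2,0): OLD=549731/4096 → NEW=255, ERR=-494749/4096
(2,1): OLD=12982481/131072 → NEW=0, ERR=12982481/131072
(2,2): OLD=51681277/262144 → NEW=255, ERR=-15165443/262144
(2,3): OLD=441137657/4194304 → NEW=0, ERR=441137657/4194304
(3,0): OLD=259680339/2097152 → NEW=0, ERR=259680339/2097152
(3,1): OLD=7138025805/33554432 → NEW=255, ERR=-1418354355/33554432
(3,2): OLD=72122737139/536870912 → NEW=255, ERR=-64779345421/536870912
(3,3): OLD=914505352229/8589934592 → NEW=0, ERR=914505352229/8589934592
(4,0): OLD=109934902743/536870912 → NEW=255, ERR=-26967179817/536870912
(4,1): OLD=540865005797/4294967296 → NEW=0, ERR=540865005797/4294967296
(4,2): OLD=28547118739941/137438953472 → NEW=255, ERR=-6499814395419/137438953472
(4,3): OLD=417897517259731/2199023255552 → NEW=255, ERR=-142853412906029/2199023255552
Output grid:
  Row 0: ....  (4 black, running=4)
  Row 1: ....  (4 black, running=8)
  Row 2: #.#.  (2 black, running=10)
  Row 3: .##.  (2 black, running=12)
  Row 4: #.##  (1 black, running=13)

Answer: 13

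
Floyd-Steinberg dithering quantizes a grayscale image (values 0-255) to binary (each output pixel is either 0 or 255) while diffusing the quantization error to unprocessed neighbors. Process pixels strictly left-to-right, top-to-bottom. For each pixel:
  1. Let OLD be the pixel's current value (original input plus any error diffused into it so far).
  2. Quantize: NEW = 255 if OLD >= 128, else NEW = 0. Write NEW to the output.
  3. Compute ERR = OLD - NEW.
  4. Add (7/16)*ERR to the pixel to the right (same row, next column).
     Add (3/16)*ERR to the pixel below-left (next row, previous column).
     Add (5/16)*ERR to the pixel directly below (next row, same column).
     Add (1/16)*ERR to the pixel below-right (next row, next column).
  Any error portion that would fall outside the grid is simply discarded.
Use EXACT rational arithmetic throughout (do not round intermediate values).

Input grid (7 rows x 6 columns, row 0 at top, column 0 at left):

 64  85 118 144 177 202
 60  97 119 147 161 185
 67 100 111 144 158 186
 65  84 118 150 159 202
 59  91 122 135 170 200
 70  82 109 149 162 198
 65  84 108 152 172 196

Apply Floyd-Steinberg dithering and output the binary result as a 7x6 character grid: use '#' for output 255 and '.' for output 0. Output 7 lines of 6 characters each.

(0,0): OLD=64 → NEW=0, ERR=64
(0,1): OLD=113 → NEW=0, ERR=113
(0,2): OLD=2679/16 → NEW=255, ERR=-1401/16
(0,3): OLD=27057/256 → NEW=0, ERR=27057/256
(0,4): OLD=914391/4096 → NEW=255, ERR=-130089/4096
(0,5): OLD=12327649/65536 → NEW=255, ERR=-4384031/65536
(1,0): OLD=1619/16 → NEW=0, ERR=1619/16
(1,1): OLD=21013/128 → NEW=255, ERR=-11627/128
(1,2): OLD=322665/4096 → NEW=0, ERR=322665/4096
(1,3): OLD=3327021/16384 → NEW=255, ERR=-850899/16384
(1,4): OLD=128362943/1048576 → NEW=0, ERR=128362943/1048576
(1,5): OLD=3618300297/16777216 → NEW=255, ERR=-659889783/16777216
(2,0): OLD=167095/2048 → NEW=0, ERR=167095/2048
(2,1): OLD=8415069/65536 → NEW=255, ERR=-8296611/65536
(2,2): OLD=67965047/1048576 → NEW=0, ERR=67965047/1048576
(2,3): OLD=1543538911/8388608 → NEW=255, ERR=-595556129/8388608
(2,4): OLD=41493061757/268435456 → NEW=255, ERR=-26957979523/268435456
(2,5): OLD=590227791163/4294967296 → NEW=255, ERR=-504988869317/4294967296
(3,0): OLD=70002807/1048576 → NEW=0, ERR=70002807/1048576
(3,1): OLD=762512347/8388608 → NEW=0, ERR=762512347/8388608
(3,2): OLD=10522622809/67108864 → NEW=255, ERR=-6590137511/67108864
(3,3): OLD=300957376915/4294967296 → NEW=0, ERR=300957376915/4294967296
(3,4): OLD=4528284365795/34359738368 → NEW=255, ERR=-4233448918045/34359738368
(3,5): OLD=57766355827437/549755813888 → NEW=0, ERR=57766355827437/549755813888
(4,0): OLD=13006495273/134217728 → NEW=0, ERR=13006495273/134217728
(4,1): OLD=316887000869/2147483648 → NEW=255, ERR=-230721329371/2147483648
(4,2): OLD=4338111999487/68719476736 → NEW=0, ERR=4338111999487/68719476736
(4,3): OLD=170728449579835/1099511627776 → NEW=255, ERR=-109647015503045/1099511627776
(4,4): OLD=1969433915597067/17592186044416 → NEW=0, ERR=1969433915597067/17592186044416
(4,5): OLD=77156123837661549/281474976710656 → NEW=255, ERR=5380004776444269/281474976710656
(5,0): OLD=2753537319487/34359738368 → NEW=0, ERR=2753537319487/34359738368
(5,1): OLD=111467724829327/1099511627776 → NEW=0, ERR=111467724829327/1099511627776
(5,2): OLD=1298900472729253/8796093022208 → NEW=255, ERR=-944103247933787/8796093022208
(5,3): OLD=26969423237230999/281474976710656 → NEW=0, ERR=26969423237230999/281474976710656
(5,4): OLD=132999274237869499/562949953421312 → NEW=255, ERR=-10552963884565061/562949953421312
(5,5): OLD=1826376638310309823/9007199254740992 → NEW=255, ERR=-470459171648643137/9007199254740992
(6,0): OLD=1918461238492941/17592186044416 → NEW=0, ERR=1918461238492941/17592186044416
(6,1): OLD=41735736319466473/281474976710656 → NEW=255, ERR=-30040382741750807/281474976710656
(6,2): OLD=58623392040588177/1125899906842624 → NEW=0, ERR=58623392040588177/1125899906842624
(6,3): OLD=3503777783427083685/18014398509481984 → NEW=255, ERR=-1089893836490822235/18014398509481984
(6,4): OLD=39161181678419179677/288230376151711744 → NEW=255, ERR=-34337564240267315043/288230376151711744
(6,5): OLD=582850924957216610731/4611686018427387904 → NEW=0, ERR=582850924957216610731/4611686018427387904
Row 0: ..#.##
Row 1: .#.#.#
Row 2: .#.###
Row 3: ..#.#.
Row 4: .#.#.#
Row 5: ..#.##
Row 6: .#.##.

Answer: ..#.##
.#.#.#
.#.###
..#.#.
.#.#.#
..#.##
.#.##.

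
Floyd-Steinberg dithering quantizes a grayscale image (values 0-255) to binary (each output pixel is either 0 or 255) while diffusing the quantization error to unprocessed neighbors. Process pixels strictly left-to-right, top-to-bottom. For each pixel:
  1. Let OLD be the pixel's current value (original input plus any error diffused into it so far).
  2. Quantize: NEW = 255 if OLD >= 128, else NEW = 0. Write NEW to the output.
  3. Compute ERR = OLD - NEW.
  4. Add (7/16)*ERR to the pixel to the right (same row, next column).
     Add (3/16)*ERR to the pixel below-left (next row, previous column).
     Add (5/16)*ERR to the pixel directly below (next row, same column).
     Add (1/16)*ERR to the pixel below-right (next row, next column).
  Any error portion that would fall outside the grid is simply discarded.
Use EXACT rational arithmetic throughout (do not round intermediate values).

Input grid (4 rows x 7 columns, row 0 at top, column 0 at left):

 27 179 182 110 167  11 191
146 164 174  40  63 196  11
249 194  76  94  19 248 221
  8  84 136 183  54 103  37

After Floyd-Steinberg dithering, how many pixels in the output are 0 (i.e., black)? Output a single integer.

(0,0): OLD=27 → NEW=0, ERR=27
(0,1): OLD=3053/16 → NEW=255, ERR=-1027/16
(0,2): OLD=39403/256 → NEW=255, ERR=-25877/256
(0,3): OLD=269421/4096 → NEW=0, ERR=269421/4096
(0,4): OLD=12830459/65536 → NEW=255, ERR=-3881221/65536
(0,5): OLD=-15634211/1048576 → NEW=0, ERR=-15634211/1048576
(0,6): OLD=3095008779/16777216 → NEW=255, ERR=-1183181301/16777216
(1,0): OLD=36455/256 → NEW=255, ERR=-28825/256
(1,1): OLD=158545/2048 → NEW=0, ERR=158545/2048
(1,2): OLD=12098085/65536 → NEW=255, ERR=-4613595/65536
(1,3): OLD=3233345/262144 → NEW=0, ERR=3233345/262144
(1,4): OLD=859069731/16777216 → NEW=0, ERR=859069731/16777216
(1,5): OLD=26416482067/134217728 → NEW=255, ERR=-7809038573/134217728
(1,6): OLD=-80369380931/2147483648 → NEW=0, ERR=-80369380931/2147483648
(2,0): OLD=7481867/32768 → NEW=255, ERR=-873973/32768
(2,1): OLD=195335337/1048576 → NEW=255, ERR=-72051543/1048576
(2,2): OLD=521595195/16777216 → NEW=0, ERR=521595195/16777216
(2,3): OLD=15657449251/134217728 → NEW=0, ERR=15657449251/134217728
(2,4): OLD=81497740115/1073741824 → NEW=0, ERR=81497740115/1073741824
(2,5): OLD=8906313173809/34359738368 → NEW=255, ERR=144579889969/34359738368
(2,6): OLD=114079429749863/549755813888 → NEW=255, ERR=-26108302791577/549755813888
(3,0): OLD=-221772581/16777216 → NEW=0, ERR=-221772581/16777216
(3,1): OLD=8174679103/134217728 → NEW=0, ERR=8174679103/134217728
(3,2): OLD=203947043949/1073741824 → NEW=255, ERR=-69857121171/1073741824
(3,3): OLD=889772373835/4294967296 → NEW=255, ERR=-205444286645/4294967296
(3,4): OLD=35663618994395/549755813888 → NEW=0, ERR=35663618994395/549755813888
(3,5): OLD=565305620004929/4398046511104 → NEW=255, ERR=-556196240326591/4398046511104
(3,6): OLD=-2315556033459617/70368744177664 → NEW=0, ERR=-2315556033459617/70368744177664
Output grid:
  Row 0: .##.#.#  (3 black, running=3)
  Row 1: #.#..#.  (4 black, running=7)
  Row 2: ##...##  (3 black, running=10)
  Row 3: ..##.#.  (4 black, running=14)

Answer: 14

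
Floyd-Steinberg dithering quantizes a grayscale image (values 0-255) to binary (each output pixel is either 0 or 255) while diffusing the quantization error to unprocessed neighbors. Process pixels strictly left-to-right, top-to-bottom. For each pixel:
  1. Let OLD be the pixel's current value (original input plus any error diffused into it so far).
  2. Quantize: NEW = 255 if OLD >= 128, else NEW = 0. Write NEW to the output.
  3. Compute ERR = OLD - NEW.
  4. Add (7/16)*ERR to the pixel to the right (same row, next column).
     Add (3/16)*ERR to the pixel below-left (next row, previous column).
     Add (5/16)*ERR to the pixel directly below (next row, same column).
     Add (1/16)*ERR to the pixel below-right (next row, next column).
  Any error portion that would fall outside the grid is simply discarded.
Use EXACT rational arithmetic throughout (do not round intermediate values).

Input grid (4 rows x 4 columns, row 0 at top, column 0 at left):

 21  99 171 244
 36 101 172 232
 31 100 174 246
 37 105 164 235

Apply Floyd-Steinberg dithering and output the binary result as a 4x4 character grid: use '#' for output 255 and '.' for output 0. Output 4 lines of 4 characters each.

Answer: ..##
.#.#
..##
.###

Derivation:
(0,0): OLD=21 → NEW=0, ERR=21
(0,1): OLD=1731/16 → NEW=0, ERR=1731/16
(0,2): OLD=55893/256 → NEW=255, ERR=-9387/256
(0,3): OLD=933715/4096 → NEW=255, ERR=-110765/4096
(1,0): OLD=16089/256 → NEW=0, ERR=16089/256
(1,1): OLD=321007/2048 → NEW=255, ERR=-201233/2048
(1,2): OLD=7814811/65536 → NEW=0, ERR=7814811/65536
(1,3): OLD=286709037/1048576 → NEW=255, ERR=19322157/1048576
(2,0): OLD=1055669/32768 → NEW=0, ERR=1055669/32768
(2,1): OLD=115002903/1048576 → NEW=0, ERR=115002903/1048576
(2,2): OLD=538046995/2097152 → NEW=255, ERR=3273235/2097152
(2,3): OLD=8720598439/33554432 → NEW=255, ERR=164218279/33554432
(3,0): OLD=1134672741/16777216 → NEW=0, ERR=1134672741/16777216
(3,1): OLD=45947724475/268435456 → NEW=255, ERR=-22503316805/268435456
(3,2): OLD=582328271173/4294967296 → NEW=255, ERR=-512888389307/4294967296
(3,3): OLD=12670661591651/68719476736 → NEW=255, ERR=-4852804976029/68719476736
Row 0: ..##
Row 1: .#.#
Row 2: ..##
Row 3: .###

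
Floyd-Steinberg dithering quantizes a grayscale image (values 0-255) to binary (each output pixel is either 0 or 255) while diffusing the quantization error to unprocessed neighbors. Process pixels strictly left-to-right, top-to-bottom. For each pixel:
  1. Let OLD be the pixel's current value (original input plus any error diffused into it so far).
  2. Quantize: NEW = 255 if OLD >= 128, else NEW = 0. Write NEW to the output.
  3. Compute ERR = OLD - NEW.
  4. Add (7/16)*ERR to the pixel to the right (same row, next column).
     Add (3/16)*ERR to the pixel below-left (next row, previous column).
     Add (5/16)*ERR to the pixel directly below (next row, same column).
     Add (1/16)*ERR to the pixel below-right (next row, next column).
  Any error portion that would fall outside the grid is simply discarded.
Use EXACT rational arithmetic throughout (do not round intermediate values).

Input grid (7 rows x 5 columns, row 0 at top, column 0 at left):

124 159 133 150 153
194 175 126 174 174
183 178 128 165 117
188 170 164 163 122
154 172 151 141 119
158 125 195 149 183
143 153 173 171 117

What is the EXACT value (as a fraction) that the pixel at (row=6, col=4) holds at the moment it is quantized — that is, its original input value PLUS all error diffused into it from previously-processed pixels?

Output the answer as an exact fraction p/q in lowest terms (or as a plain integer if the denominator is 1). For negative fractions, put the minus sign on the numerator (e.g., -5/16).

Answer: 368834842992783188339/4611686018427387904

Derivation:
(0,0): OLD=124 → NEW=0, ERR=124
(0,1): OLD=853/4 → NEW=255, ERR=-167/4
(0,2): OLD=7343/64 → NEW=0, ERR=7343/64
(0,3): OLD=205001/1024 → NEW=255, ERR=-56119/1024
(0,4): OLD=2113919/16384 → NEW=255, ERR=-2064001/16384
(1,0): OLD=14395/64 → NEW=255, ERR=-1925/64
(1,1): OLD=91165/512 → NEW=255, ERR=-39395/512
(1,2): OLD=1889185/16384 → NEW=0, ERR=1889185/16384
(1,3): OLD=12508909/65536 → NEW=255, ERR=-4202771/65536
(1,4): OLD=108161191/1048576 → NEW=0, ERR=108161191/1048576
(2,0): OLD=1303951/8192 → NEW=255, ERR=-785009/8192
(2,1): OLD=34543061/262144 → NEW=255, ERR=-32303659/262144
(2,2): OLD=391276607/4194304 → NEW=0, ERR=391276607/4194304
(2,3): OLD=14248577741/67108864 → NEW=255, ERR=-2864182579/67108864
(2,4): OLD=135886458971/1073741824 → NEW=0, ERR=135886458971/1073741824
(3,0): OLD=566016735/4194304 → NEW=255, ERR=-503530785/4194304
(3,1): OLD=3035701939/33554432 → NEW=0, ERR=3035701939/33554432
(3,2): OLD=233033330401/1073741824 → NEW=255, ERR=-40770834719/1073741824
(3,3): OLD=349201801993/2147483648 → NEW=255, ERR=-198406528247/2147483648
(3,4): OLD=4070253130349/34359738368 → NEW=0, ERR=4070253130349/34359738368
(4,0): OLD=71643994865/536870912 → NEW=255, ERR=-65258087695/536870912
(4,1): OLD=2275820197041/17179869184 → NEW=255, ERR=-2105046444879/17179869184
(4,2): OLD=20302094771711/274877906944 → NEW=0, ERR=20302094771711/274877906944
(4,3): OLD=722507784829873/4398046511104 → NEW=255, ERR=-398994075501647/4398046511104
(4,4): OLD=7779547462203991/70368744177664 → NEW=0, ERR=7779547462203991/70368744177664
(5,0): OLD=26674275931315/274877906944 → NEW=0, ERR=26674275931315/274877906944
(5,1): OLD=297783086616089/2199023255552 → NEW=255, ERR=-262967843549671/2199023255552
(5,2): OLD=9928648770292001/70368744177664 → NEW=255, ERR=-8015380995012319/70368744177664
(5,3): OLD=27066967940625743/281474976710656 → NEW=0, ERR=27066967940625743/281474976710656
(5,4): OLD=1143682835805155381/4503599627370496 → NEW=255, ERR=-4735069174321099/4503599627370496
(6,0): OLD=5309432715306563/35184372088832 → NEW=255, ERR=-3662582167345597/35184372088832
(6,1): OLD=61694152089515437/1125899906842624 → NEW=0, ERR=61694152089515437/1125899906842624
(6,2): OLD=3097283606556083135/18014398509481984 → NEW=255, ERR=-1496388013361822785/18014398509481984
(6,3): OLD=45365349604595179637/288230376151711744 → NEW=255, ERR=-28133396314091315083/288230376151711744
(6,4): OLD=368834842992783188339/4611686018427387904 → NEW=0, ERR=368834842992783188339/4611686018427387904
Target (6,4): original=117, with diffused error = 368834842992783188339/4611686018427387904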